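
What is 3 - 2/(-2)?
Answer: 4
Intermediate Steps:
3 - 2/(-2) = 3 - 2*(-½) = 3 + 1 = 4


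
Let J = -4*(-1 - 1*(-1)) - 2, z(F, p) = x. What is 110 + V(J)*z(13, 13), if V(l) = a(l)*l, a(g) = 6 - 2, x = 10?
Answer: 30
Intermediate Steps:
z(F, p) = 10
a(g) = 4
J = -2 (J = -4*(-1 + 1) - 2 = -4*0 - 2 = 0 - 2 = -2)
V(l) = 4*l
110 + V(J)*z(13, 13) = 110 + (4*(-2))*10 = 110 - 8*10 = 110 - 80 = 30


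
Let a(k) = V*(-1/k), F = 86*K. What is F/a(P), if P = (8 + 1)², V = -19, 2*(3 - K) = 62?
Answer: -195048/19 ≈ -10266.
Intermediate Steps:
K = -28 (K = 3 - ½*62 = 3 - 31 = -28)
F = -2408 (F = 86*(-28) = -2408)
P = 81 (P = 9² = 81)
a(k) = 19/k (a(k) = -(-19)/k = 19/k)
F/a(P) = -2408/(19/81) = -2408/(19*(1/81)) = -2408/19/81 = -2408*81/19 = -195048/19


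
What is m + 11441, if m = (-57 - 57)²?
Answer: 24437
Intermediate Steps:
m = 12996 (m = (-114)² = 12996)
m + 11441 = 12996 + 11441 = 24437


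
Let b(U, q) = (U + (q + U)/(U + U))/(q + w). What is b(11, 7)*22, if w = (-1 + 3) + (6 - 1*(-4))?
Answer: 260/19 ≈ 13.684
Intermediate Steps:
w = 12 (w = 2 + (6 + 4) = 2 + 10 = 12)
b(U, q) = (U + (U + q)/(2*U))/(12 + q) (b(U, q) = (U + (q + U)/(U + U))/(q + 12) = (U + (U + q)/((2*U)))/(12 + q) = (U + (U + q)*(1/(2*U)))/(12 + q) = (U + (U + q)/(2*U))/(12 + q))
b(11, 7)*22 = ((1/2)*(11 + 7 + 2*11**2)/(11*(12 + 7)))*22 = ((1/2)*(1/11)*(11 + 7 + 2*121)/19)*22 = ((1/2)*(1/11)*(1/19)*(11 + 7 + 242))*22 = ((1/2)*(1/11)*(1/19)*260)*22 = (130/209)*22 = 260/19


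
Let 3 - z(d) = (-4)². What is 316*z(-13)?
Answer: -4108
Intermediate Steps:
z(d) = -13 (z(d) = 3 - 1*(-4)² = 3 - 1*16 = 3 - 16 = -13)
316*z(-13) = 316*(-13) = -4108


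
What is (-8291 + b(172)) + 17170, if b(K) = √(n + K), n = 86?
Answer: 8879 + √258 ≈ 8895.1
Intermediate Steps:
b(K) = √(86 + K)
(-8291 + b(172)) + 17170 = (-8291 + √(86 + 172)) + 17170 = (-8291 + √258) + 17170 = 8879 + √258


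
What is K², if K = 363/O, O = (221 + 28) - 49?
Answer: 131769/40000 ≈ 3.2942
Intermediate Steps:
O = 200 (O = 249 - 49 = 200)
K = 363/200 ≈ 1.8150
K² = (363/200)² = 131769/40000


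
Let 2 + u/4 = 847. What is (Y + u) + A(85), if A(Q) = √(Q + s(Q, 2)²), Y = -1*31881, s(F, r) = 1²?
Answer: -28501 + √86 ≈ -28492.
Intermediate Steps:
s(F, r) = 1
Y = -31881
A(Q) = √(1 + Q) (A(Q) = √(Q + 1²) = √(Q + 1) = √(1 + Q))
u = 3380 (u = -8 + 4*847 = -8 + 3388 = 3380)
(Y + u) + A(85) = (-31881 + 3380) + √(1 + 85) = -28501 + √86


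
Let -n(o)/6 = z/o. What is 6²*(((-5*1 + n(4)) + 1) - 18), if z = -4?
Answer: -576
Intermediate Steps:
n(o) = 24/o (n(o) = -(-24)/o = 24/o)
6²*(((-5*1 + n(4)) + 1) - 18) = 6²*(((-5*1 + 24/4) + 1) - 18) = 36*(((-5 + 24*(¼)) + 1) - 18) = 36*(((-5 + 6) + 1) - 18) = 36*((1 + 1) - 18) = 36*(2 - 18) = 36*(-16) = -576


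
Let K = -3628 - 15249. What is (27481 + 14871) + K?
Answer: 23475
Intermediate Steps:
K = -18877
(27481 + 14871) + K = (27481 + 14871) - 18877 = 42352 - 18877 = 23475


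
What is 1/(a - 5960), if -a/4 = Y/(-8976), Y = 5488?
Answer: -561/3342188 ≈ -0.00016785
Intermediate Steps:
a = 1372/561 (a = -21952/(-8976) = -21952*(-1)/8976 = -4*(-343/561) = 1372/561 ≈ 2.4456)
1/(a - 5960) = 1/(1372/561 - 5960) = 1/(-3342188/561) = -561/3342188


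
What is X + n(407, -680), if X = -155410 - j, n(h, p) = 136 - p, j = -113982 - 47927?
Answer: 7315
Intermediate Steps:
j = -161909
X = 6499 (X = -155410 - 1*(-161909) = -155410 + 161909 = 6499)
X + n(407, -680) = 6499 + (136 - 1*(-680)) = 6499 + (136 + 680) = 6499 + 816 = 7315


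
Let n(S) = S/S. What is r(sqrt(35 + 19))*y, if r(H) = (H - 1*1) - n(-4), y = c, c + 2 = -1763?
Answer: 3530 - 5295*sqrt(6) ≈ -9440.0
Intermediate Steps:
c = -1765 (c = -2 - 1763 = -1765)
y = -1765
n(S) = 1
r(H) = -2 + H (r(H) = (H - 1*1) - 1*1 = (H - 1) - 1 = (-1 + H) - 1 = -2 + H)
r(sqrt(35 + 19))*y = (-2 + sqrt(35 + 19))*(-1765) = (-2 + sqrt(54))*(-1765) = (-2 + 3*sqrt(6))*(-1765) = 3530 - 5295*sqrt(6)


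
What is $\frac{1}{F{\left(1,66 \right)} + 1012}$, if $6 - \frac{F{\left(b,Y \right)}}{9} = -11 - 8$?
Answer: $\frac{1}{1237} \approx 0.00080841$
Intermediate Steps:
$F{\left(b,Y \right)} = 225$ ($F{\left(b,Y \right)} = 54 - 9 \left(-11 - 8\right) = 54 - -171 = 54 + 171 = 225$)
$\frac{1}{F{\left(1,66 \right)} + 1012} = \frac{1}{225 + 1012} = \frac{1}{1237}$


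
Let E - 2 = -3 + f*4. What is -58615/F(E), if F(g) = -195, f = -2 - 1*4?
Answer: 11723/39 ≈ 300.59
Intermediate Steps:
f = -6 (f = -2 - 4 = -6)
E = -25 (E = 2 + (-3 - 6*4) = 2 + (-3 - 24) = 2 - 27 = -25)
-58615/F(E) = -58615/(-195) = -58615*(-1/195) = 11723/39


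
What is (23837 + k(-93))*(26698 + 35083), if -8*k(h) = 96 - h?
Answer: 11769712967/8 ≈ 1.4712e+9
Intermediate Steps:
k(h) = -12 + h/8 (k(h) = -(96 - h)/8 = -12 + h/8)
(23837 + k(-93))*(26698 + 35083) = (23837 + (-12 + (1/8)*(-93)))*(26698 + 35083) = (23837 + (-12 - 93/8))*61781 = (23837 - 189/8)*61781 = (190507/8)*61781 = 11769712967/8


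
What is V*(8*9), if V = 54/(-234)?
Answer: -216/13 ≈ -16.615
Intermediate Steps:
V = -3/13 (V = 54*(-1/234) = -3/13 ≈ -0.23077)
V*(8*9) = -24*9/13 = -3/13*72 = -216/13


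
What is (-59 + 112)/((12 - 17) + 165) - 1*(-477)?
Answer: 76373/160 ≈ 477.33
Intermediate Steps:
(-59 + 112)/((12 - 17) + 165) - 1*(-477) = 53/(-5 + 165) + 477 = 53/160 + 477 = 76373/160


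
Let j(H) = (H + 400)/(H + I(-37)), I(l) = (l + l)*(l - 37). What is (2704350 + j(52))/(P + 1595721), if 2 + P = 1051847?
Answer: 3737411813/3658936212 ≈ 1.0214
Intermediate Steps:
I(l) = 2*l*(-37 + l) (I(l) = (2*l)*(-37 + l) = 2*l*(-37 + l))
P = 1051845 (P = -2 + 1051847 = 1051845)
j(H) = (400 + H)/(5476 + H) (j(H) = (H + 400)/(H + 2*(-37)*(-37 - 37)) = (400 + H)/(H + 2*(-37)*(-74)) = (400 + H)/(H + 5476) = (400 + H)/(5476 + H))
(2704350 + j(52))/(P + 1595721) = (2704350 + (400 + 52)/(5476 + 52))/(1051845 + 1595721) = (2704350 + 452/5528)/2647566 = (2704350 + (1/5528)*452)*(1/2647566) = (2704350 + 113/1382)*(1/2647566) = (3737411813/1382)*(1/2647566) = 3737411813/3658936212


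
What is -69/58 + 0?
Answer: -69/58 ≈ -1.1897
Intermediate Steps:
-69/58 + 0 = -69/58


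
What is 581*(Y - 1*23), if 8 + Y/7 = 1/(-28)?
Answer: -184177/4 ≈ -46044.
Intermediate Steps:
Y = -225/4 (Y = -56 + 7/(-28) = -56 + 7*(-1/28) = -56 - ¼ = -225/4 ≈ -56.250)
581*(Y - 1*23) = 581*(-225/4 - 1*23) = 581*(-225/4 - 23) = 581*(-317/4) = -184177/4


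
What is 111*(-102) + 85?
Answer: -11237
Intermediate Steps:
111*(-102) + 85 = -11322 + 85 = -11237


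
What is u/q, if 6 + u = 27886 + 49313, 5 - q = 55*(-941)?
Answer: 77193/51760 ≈ 1.4914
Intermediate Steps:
q = 51760 (q = 5 - 55*(-941) = 5 - 1*(-51755) = 5 + 51755 = 51760)
u = 77193 (u = -6 + (27886 + 49313) = -6 + 77199 = 77193)
u/q = 77193/51760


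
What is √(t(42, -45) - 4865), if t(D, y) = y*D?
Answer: I*√6755 ≈ 82.189*I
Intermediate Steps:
t(D, y) = D*y
√(t(42, -45) - 4865) = √(42*(-45) - 4865) = √(-1890 - 4865) = √(-6755) = I*√6755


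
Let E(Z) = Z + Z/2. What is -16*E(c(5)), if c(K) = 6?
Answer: -144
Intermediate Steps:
E(Z) = 3*Z/2 (E(Z) = Z + Z*(½) = Z + Z/2 = 3*Z/2)
-16*E(c(5)) = -24*6 = -16*9 = -144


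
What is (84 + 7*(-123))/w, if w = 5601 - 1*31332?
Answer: 259/8577 ≈ 0.030197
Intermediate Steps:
w = -25731 (w = 5601 - 31332 = -25731)
(84 + 7*(-123))/w = (84 + 7*(-123))/(-25731) = (84 - 861)*(-1/25731) = -777*(-1/25731) = 259/8577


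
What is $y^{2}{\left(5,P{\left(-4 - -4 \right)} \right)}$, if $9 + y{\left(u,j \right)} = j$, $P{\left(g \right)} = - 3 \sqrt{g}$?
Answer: $81$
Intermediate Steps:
$y{\left(u,j \right)} = -9 + j$
$y^{2}{\left(5,P{\left(-4 - -4 \right)} \right)} = \left(-9 - 3 \sqrt{-4 - -4}\right)^{2} = \left(-9 - 3 \sqrt{-4 + 4}\right)^{2} = \left(-9 - 3 \sqrt{0}\right)^{2} = \left(-9 - 0\right)^{2} = \left(-9 + 0\right)^{2} = \left(-9\right)^{2} = 81$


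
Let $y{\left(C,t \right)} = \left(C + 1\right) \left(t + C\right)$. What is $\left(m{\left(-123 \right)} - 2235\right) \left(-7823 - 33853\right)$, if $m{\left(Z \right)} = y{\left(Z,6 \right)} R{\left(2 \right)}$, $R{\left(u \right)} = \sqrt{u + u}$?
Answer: $-1096620588$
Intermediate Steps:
$R{\left(u \right)} = \sqrt{2} \sqrt{u}$ ($R{\left(u \right)} = \sqrt{2 u} = \sqrt{2} \sqrt{u}$)
$y{\left(C,t \right)} = \left(1 + C\right) \left(C + t\right)$
$m{\left(Z \right)} = 12 + 2 Z^{2} + 14 Z$ ($m{\left(Z \right)} = \left(Z + 6 + Z^{2} + Z 6\right) \sqrt{2} \sqrt{2} = \left(Z + 6 + Z^{2} + 6 Z\right) 2 = \left(6 + Z^{2} + 7 Z\right) 2 = 12 + 2 Z^{2} + 14 Z$)
$\left(m{\left(-123 \right)} - 2235\right) \left(-7823 - 33853\right) = \left(\left(12 + 2 \left(-123\right)^{2} + 14 \left(-123\right)\right) - 2235\right) \left(-7823 - 33853\right) = \left(\left(12 + 2 \cdot 15129 - 1722\right) - 2235\right) \left(-41676\right) = \left(\left(12 + 30258 - 1722\right) - 2235\right) \left(-41676\right) = \left(28548 - 2235\right) \left(-41676\right) = 26313 \left(-41676\right) = -1096620588$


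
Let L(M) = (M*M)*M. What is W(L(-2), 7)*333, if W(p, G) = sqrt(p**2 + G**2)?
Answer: 333*sqrt(113) ≈ 3539.8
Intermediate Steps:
L(M) = M**3 (L(M) = M**2*M = M**3)
W(p, G) = sqrt(G**2 + p**2)
W(L(-2), 7)*333 = sqrt(7**2 + ((-2)**3)**2)*333 = sqrt(49 + (-8)**2)*333 = sqrt(49 + 64)*333 = sqrt(113)*333 = 333*sqrt(113)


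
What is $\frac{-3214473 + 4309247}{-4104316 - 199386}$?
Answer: $- \frac{547387}{2151851} \approx -0.25438$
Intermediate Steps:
$\frac{-3214473 + 4309247}{-4104316 - 199386} = \frac{1094774}{-4303702} = 1094774 \left(- \frac{1}{4303702}\right) = - \frac{547387}{2151851}$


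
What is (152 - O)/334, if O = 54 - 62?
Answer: 80/167 ≈ 0.47904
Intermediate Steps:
O = -8
(152 - O)/334 = (152 - 1*(-8))/334 = (152 + 8)*(1/334) = 160*(1/334) = 80/167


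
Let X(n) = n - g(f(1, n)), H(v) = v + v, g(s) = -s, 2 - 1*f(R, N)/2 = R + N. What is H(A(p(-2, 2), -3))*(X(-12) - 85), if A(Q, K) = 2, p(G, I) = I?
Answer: -284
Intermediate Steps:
f(R, N) = 4 - 2*N - 2*R (f(R, N) = 4 - 2*(R + N) = 4 - 2*(N + R) = 4 + (-2*N - 2*R) = 4 - 2*N - 2*R)
H(v) = 2*v
X(n) = 2 - n (X(n) = n - (-1)*(4 - 2*n - 2*1) = n - (-1)*(4 - 2*n - 2) = n - (-1)*(2 - 2*n) = n - (-2 + 2*n) = n + (2 - 2*n) = 2 - n)
H(A(p(-2, 2), -3))*(X(-12) - 85) = (2*2)*((2 - 1*(-12)) - 85) = 4*((2 + 12) - 85) = 4*(14 - 85) = 4*(-71) = -284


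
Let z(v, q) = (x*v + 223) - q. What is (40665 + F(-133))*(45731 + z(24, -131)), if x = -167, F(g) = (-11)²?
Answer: 1716152522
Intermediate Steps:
F(g) = 121
z(v, q) = 223 - q - 167*v (z(v, q) = (-167*v + 223) - q = (223 - 167*v) - q = 223 - q - 167*v)
(40665 + F(-133))*(45731 + z(24, -131)) = (40665 + 121)*(45731 + (223 - 1*(-131) - 167*24)) = 40786*(45731 + (223 + 131 - 4008)) = 40786*(45731 - 3654) = 40786*42077 = 1716152522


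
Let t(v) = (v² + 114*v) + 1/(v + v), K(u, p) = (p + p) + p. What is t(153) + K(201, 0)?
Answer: 12500407/306 ≈ 40851.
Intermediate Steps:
K(u, p) = 3*p (K(u, p) = 2*p + p = 3*p)
t(v) = v² + 1/(2*v) + 114*v (t(v) = (v² + 114*v) + 1/(2*v) = v² + 1/(2*v) + 114*v)
t(153) + K(201, 0) = (153² + (½)/153 + 114*153) + 3*0 = (23409 + (½)*(1/153) + 17442) + 0 = (23409 + 1/306 + 17442) + 0 = 12500407/306 + 0 = 12500407/306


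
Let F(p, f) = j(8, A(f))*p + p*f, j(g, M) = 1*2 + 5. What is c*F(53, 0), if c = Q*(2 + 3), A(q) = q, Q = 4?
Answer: 7420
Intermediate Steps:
c = 20 (c = 4*(2 + 3) = 4*5 = 20)
j(g, M) = 7 (j(g, M) = 2 + 5 = 7)
F(p, f) = 7*p + f*p (F(p, f) = 7*p + p*f = 7*p + f*p)
c*F(53, 0) = 20*(53*(7 + 0)) = 20*(53*7) = 20*371 = 7420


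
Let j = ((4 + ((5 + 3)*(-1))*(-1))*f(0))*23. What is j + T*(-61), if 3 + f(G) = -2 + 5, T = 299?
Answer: -18239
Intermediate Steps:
f(G) = 0 (f(G) = -3 + (-2 + 5) = -3 + 3 = 0)
j = 0 (j = ((4 + ((5 + 3)*(-1))*(-1))*0)*23 = ((4 + (8*(-1))*(-1))*0)*23 = ((4 - 8*(-1))*0)*23 = ((4 + 8)*0)*23 = (12*0)*23 = 0*23 = 0)
j + T*(-61) = 0 + 299*(-61) = 0 - 18239 = -18239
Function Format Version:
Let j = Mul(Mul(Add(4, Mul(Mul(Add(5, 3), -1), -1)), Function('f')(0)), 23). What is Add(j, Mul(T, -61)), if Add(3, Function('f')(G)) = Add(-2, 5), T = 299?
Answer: -18239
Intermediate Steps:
Function('f')(G) = 0 (Function('f')(G) = Add(-3, Add(-2, 5)) = Add(-3, 3) = 0)
j = 0 (j = Mul(Mul(Add(4, Mul(Mul(Add(5, 3), -1), -1)), 0), 23) = Mul(Mul(Add(4, Mul(Mul(8, -1), -1)), 0), 23) = Mul(Mul(Add(4, Mul(-8, -1)), 0), 23) = Mul(Mul(Add(4, 8), 0), 23) = Mul(Mul(12, 0), 23) = Mul(0, 23) = 0)
Add(j, Mul(T, -61)) = Add(0, Mul(299, -61)) = Add(0, -18239) = -18239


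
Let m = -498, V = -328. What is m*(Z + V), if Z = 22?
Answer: 152388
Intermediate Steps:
m*(Z + V) = -498*(22 - 328) = -498*(-306) = 152388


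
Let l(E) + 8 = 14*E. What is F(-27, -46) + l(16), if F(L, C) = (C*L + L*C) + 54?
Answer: 2754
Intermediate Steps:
l(E) = -8 + 14*E
F(L, C) = 54 + 2*C*L (F(L, C) = (C*L + C*L) + 54 = 2*C*L + 54 = 54 + 2*C*L)
F(-27, -46) + l(16) = (54 + 2*(-46)*(-27)) + (-8 + 14*16) = (54 + 2484) + (-8 + 224) = 2538 + 216 = 2754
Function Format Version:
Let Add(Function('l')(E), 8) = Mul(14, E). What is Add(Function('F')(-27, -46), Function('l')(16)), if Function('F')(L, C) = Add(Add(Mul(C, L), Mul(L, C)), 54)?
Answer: 2754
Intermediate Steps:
Function('l')(E) = Add(-8, Mul(14, E))
Function('F')(L, C) = Add(54, Mul(2, C, L)) (Function('F')(L, C) = Add(Add(Mul(C, L), Mul(C, L)), 54) = Add(Mul(2, C, L), 54) = Add(54, Mul(2, C, L)))
Add(Function('F')(-27, -46), Function('l')(16)) = Add(Add(54, Mul(2, -46, -27)), Add(-8, Mul(14, 16))) = Add(Add(54, 2484), Add(-8, 224)) = Add(2538, 216) = 2754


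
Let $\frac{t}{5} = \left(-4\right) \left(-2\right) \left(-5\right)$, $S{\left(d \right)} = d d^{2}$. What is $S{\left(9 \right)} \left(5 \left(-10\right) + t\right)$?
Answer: $-182250$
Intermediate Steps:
$S{\left(d \right)} = d^{3}$
$t = -200$ ($t = 5 \left(-4\right) \left(-2\right) \left(-5\right) = 5 \cdot 8 \left(-5\right) = 5 \left(-40\right) = -200$)
$S{\left(9 \right)} \left(5 \left(-10\right) + t\right) = 9^{3} \left(5 \left(-10\right) - 200\right) = 729 \left(-50 - 200\right) = 729 \left(-250\right) = -182250$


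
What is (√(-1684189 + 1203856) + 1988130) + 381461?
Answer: 2369591 + I*√480333 ≈ 2.3696e+6 + 693.06*I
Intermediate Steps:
(√(-1684189 + 1203856) + 1988130) + 381461 = (√(-480333) + 1988130) + 381461 = (I*√480333 + 1988130) + 381461 = (1988130 + I*√480333) + 381461 = 2369591 + I*√480333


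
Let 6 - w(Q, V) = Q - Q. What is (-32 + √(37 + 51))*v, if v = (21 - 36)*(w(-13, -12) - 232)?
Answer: -108480 + 6780*√22 ≈ -76679.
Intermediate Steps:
w(Q, V) = 6 (w(Q, V) = 6 - (Q - Q) = 6 - 1*0 = 6 + 0 = 6)
v = 3390 (v = (21 - 36)*(6 - 232) = -15*(-226) = 3390)
(-32 + √(37 + 51))*v = (-32 + √(37 + 51))*3390 = (-32 + √88)*3390 = (-32 + 2*√22)*3390 = -108480 + 6780*√22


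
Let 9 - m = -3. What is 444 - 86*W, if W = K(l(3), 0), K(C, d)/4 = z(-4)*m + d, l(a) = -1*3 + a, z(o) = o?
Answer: 16956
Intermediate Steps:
m = 12 (m = 9 - 1*(-3) = 9 + 3 = 12)
l(a) = -3 + a
K(C, d) = -192 + 4*d (K(C, d) = 4*(-4*12 + d) = 4*(-48 + d) = -192 + 4*d)
W = -192 (W = -192 + 4*0 = -192 + 0 = -192)
444 - 86*W = 444 - 86*(-192) = 444 + 16512 = 16956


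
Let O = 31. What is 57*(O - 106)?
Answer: -4275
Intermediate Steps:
57*(O - 106) = 57*(31 - 106) = 57*(-75) = -4275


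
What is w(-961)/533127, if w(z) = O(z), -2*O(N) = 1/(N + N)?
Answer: 1/2049340188 ≈ 4.8796e-10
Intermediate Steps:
O(N) = -1/(4*N) (O(N) = -1/(2*(N + N)) = -1/(2*N)/2 = -1/(4*N))
w(z) = -1/(4*z)
w(-961)/533127 = -¼/(-961)/533127 = -¼*(-1/961)*(1/533127) = (1/3844)*(1/533127) = 1/2049340188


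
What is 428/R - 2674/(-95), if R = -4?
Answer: -7491/95 ≈ -78.853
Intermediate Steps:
428/R - 2674/(-95) = 428/(-4) - 2674/(-95) = 428*(-¼) - 2674*(-1/95) = -107 + 2674/95 = -7491/95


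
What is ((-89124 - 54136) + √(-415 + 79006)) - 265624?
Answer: -408884 + √78591 ≈ -4.0860e+5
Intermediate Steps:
((-89124 - 54136) + √(-415 + 79006)) - 265624 = (-143260 + √78591) - 265624 = -408884 + √78591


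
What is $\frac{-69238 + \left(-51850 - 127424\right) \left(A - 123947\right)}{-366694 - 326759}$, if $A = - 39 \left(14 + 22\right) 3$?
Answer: $- \frac{22975507328}{693453} \approx -33132.0$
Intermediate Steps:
$A = -4212$ ($A = \left(-39\right) 36 \cdot 3 = \left(-1404\right) 3 = -4212$)
$\frac{-69238 + \left(-51850 - 127424\right) \left(A - 123947\right)}{-366694 - 326759} = \frac{-69238 + \left(-51850 - 127424\right) \left(-4212 - 123947\right)}{-366694 - 326759} = \frac{-69238 - -22975576566}{-693453} = \left(-69238 + 22975576566\right) \left(- \frac{1}{693453}\right) = 22975507328 \left(- \frac{1}{693453}\right) = - \frac{22975507328}{693453}$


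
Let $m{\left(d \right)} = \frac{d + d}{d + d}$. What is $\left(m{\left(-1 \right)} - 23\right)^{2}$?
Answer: $484$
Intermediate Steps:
$m{\left(d \right)} = 1$ ($m{\left(d \right)} = \frac{2 d}{2 d} = 2 d \frac{1}{2 d} = 1$)
$\left(m{\left(-1 \right)} - 23\right)^{2} = \left(1 - 23\right)^{2} = \left(-22\right)^{2} = 484$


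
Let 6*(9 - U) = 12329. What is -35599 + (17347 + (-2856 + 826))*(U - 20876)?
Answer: -2106775921/6 ≈ -3.5113e+8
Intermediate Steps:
U = -12275/6 (U = 9 - ⅙*12329 = 9 - 12329/6 = -12275/6 ≈ -2045.8)
-35599 + (17347 + (-2856 + 826))*(U - 20876) = -35599 + (17347 + (-2856 + 826))*(-12275/6 - 20876) = -35599 + (17347 - 2030)*(-137531/6) = -35599 + 15317*(-137531/6) = -35599 - 2106562327/6 = -2106775921/6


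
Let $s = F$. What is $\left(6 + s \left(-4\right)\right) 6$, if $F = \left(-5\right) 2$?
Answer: $276$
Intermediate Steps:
$F = -10$
$s = -10$
$\left(6 + s \left(-4\right)\right) 6 = \left(6 - -40\right) 6 = \left(6 + 40\right) 6 = 46 \cdot 6 = 276$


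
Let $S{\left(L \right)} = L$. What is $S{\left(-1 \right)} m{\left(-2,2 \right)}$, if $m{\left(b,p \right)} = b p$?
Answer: $4$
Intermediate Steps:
$S{\left(-1 \right)} m{\left(-2,2 \right)} = - \left(-2\right) 2 = \left(-1\right) \left(-4\right) = 4$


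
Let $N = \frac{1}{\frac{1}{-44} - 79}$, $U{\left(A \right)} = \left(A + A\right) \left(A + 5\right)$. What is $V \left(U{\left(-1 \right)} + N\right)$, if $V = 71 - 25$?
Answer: $- \frac{1281560}{3477} \approx -368.58$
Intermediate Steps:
$U{\left(A \right)} = 2 A \left(5 + A\right)$
$V = 46$ ($V = 71 - 25 = 46$)
$N = - \frac{44}{3477}$ ($N = \frac{1}{- \frac{1}{44} - 79} = \frac{1}{- \frac{3477}{44}} = - \frac{44}{3477} \approx -0.012655$)
$V \left(U{\left(-1 \right)} + N\right) = 46 \left(2 \left(-1\right) \left(5 - 1\right) - \frac{44}{3477}\right) = 46 \left(2 \left(-1\right) 4 - \frac{44}{3477}\right) = 46 \left(-8 - \frac{44}{3477}\right) = 46 \left(- \frac{27860}{3477}\right) = - \frac{1281560}{3477}$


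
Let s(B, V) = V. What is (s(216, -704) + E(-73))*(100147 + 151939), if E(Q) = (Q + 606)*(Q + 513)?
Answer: 58941740176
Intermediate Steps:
E(Q) = (513 + Q)*(606 + Q) (E(Q) = (606 + Q)*(513 + Q) = (513 + Q)*(606 + Q))
(s(216, -704) + E(-73))*(100147 + 151939) = (-704 + (310878 + (-73)² + 1119*(-73)))*(100147 + 151939) = (-704 + (310878 + 5329 - 81687))*252086 = (-704 + 234520)*252086 = 233816*252086 = 58941740176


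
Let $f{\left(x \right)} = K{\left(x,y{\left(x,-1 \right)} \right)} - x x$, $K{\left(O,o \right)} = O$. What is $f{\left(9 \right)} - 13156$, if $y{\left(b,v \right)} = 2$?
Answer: $-13228$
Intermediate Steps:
$f{\left(x \right)} = x - x^{2}$ ($f{\left(x \right)} = x - x x = x - x^{2}$)
$f{\left(9 \right)} - 13156 = 9 \left(1 - 9\right) - 13156 = 9 \left(-8\right) - 13156 = -72 - 13156 = -13228$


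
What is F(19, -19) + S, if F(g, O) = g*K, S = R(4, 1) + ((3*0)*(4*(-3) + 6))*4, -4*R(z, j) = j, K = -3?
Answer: -229/4 ≈ -57.250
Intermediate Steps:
R(z, j) = -j/4
S = -1/4 (S = -1/4*1 + ((3*0)*(4*(-3) + 6))*4 = -1/4 + (0*(-12 + 6))*4 = -1/4 + (0*(-6))*4 = -1/4 + 0*4 = -1/4 + 0 = -1/4 ≈ -0.25000)
F(g, O) = -3*g (F(g, O) = g*(-3) = -3*g)
F(19, -19) + S = -3*19 - 1/4 = -57 - 1/4 = -229/4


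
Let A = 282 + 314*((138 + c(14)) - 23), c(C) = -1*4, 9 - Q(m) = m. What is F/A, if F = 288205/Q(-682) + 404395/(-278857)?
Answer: 6674045395/564196867536 ≈ 0.011829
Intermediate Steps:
Q(m) = 9 - m
c(C) = -4
F = 80088544740/192690187 (F = 288205/(9 - 1*(-682)) + 404395/(-278857) = 288205/(9 + 682) + 404395*(-1/278857) = 288205/691 - 404395/278857 = 80088544740/192690187 ≈ 415.63)
A = 35136 (A = 282 + 314*((138 - 4) - 23) = 282 + 314*(134 - 23) = 282 + 314*111 = 282 + 34854 = 35136)
F/A = (80088544740/192690187)/35136 = (80088544740/192690187)*(1/35136) = 6674045395/564196867536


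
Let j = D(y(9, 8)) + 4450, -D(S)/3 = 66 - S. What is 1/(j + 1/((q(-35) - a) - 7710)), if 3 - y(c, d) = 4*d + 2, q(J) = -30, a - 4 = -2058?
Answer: 5686/23648073 ≈ 0.00024044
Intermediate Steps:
a = -2054 (a = 4 - 2058 = -2054)
y(c, d) = 1 - 4*d (y(c, d) = 3 - (4*d + 2) = 3 - (2 + 4*d) = 3 + (-2 - 4*d) = 1 - 4*d)
D(S) = -198 + 3*S (D(S) = -3*(66 - S) = -198 + 3*S)
j = 4159 (j = (-198 + 3*(1 - 4*8)) + 4450 = (-198 + 3*(1 - 32)) + 4450 = (-198 + 3*(-31)) + 4450 = (-198 - 93) + 4450 = -291 + 4450 = 4159)
1/(j + 1/((q(-35) - a) - 7710)) = 1/(4159 + 1/((-30 - 1*(-2054)) - 7710)) = 1/(4159 + 1/((-30 + 2054) - 7710)) = 1/(4159 + 1/(2024 - 7710)) = 1/(4159 + 1/(-5686)) = 1/(4159 - 1/5686) = 1/(23648073/5686) = 5686/23648073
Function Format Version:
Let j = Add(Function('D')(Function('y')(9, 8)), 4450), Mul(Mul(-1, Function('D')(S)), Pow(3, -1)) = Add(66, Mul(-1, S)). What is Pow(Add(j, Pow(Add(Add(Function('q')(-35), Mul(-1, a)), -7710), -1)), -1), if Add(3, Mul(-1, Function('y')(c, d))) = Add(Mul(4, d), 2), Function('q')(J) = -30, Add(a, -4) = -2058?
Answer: Rational(5686, 23648073) ≈ 0.00024044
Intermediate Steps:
a = -2054 (a = Add(4, -2058) = -2054)
Function('y')(c, d) = Add(1, Mul(-4, d)) (Function('y')(c, d) = Add(3, Mul(-1, Add(Mul(4, d), 2))) = Add(3, Mul(-1, Add(2, Mul(4, d)))) = Add(3, Add(-2, Mul(-4, d))) = Add(1, Mul(-4, d)))
Function('D')(S) = Add(-198, Mul(3, S)) (Function('D')(S) = Mul(-3, Add(66, Mul(-1, S))) = Add(-198, Mul(3, S)))
j = 4159 (j = Add(Add(-198, Mul(3, Add(1, Mul(-4, 8)))), 4450) = Add(Add(-198, Mul(3, Add(1, -32))), 4450) = Add(Add(-198, Mul(3, -31)), 4450) = Add(Add(-198, -93), 4450) = Add(-291, 4450) = 4159)
Pow(Add(j, Pow(Add(Add(Function('q')(-35), Mul(-1, a)), -7710), -1)), -1) = Pow(Add(4159, Pow(Add(Add(-30, Mul(-1, -2054)), -7710), -1)), -1) = Pow(Add(4159, Pow(Add(Add(-30, 2054), -7710), -1)), -1) = Pow(Add(4159, Pow(Add(2024, -7710), -1)), -1) = Pow(Add(4159, Pow(-5686, -1)), -1) = Pow(Add(4159, Rational(-1, 5686)), -1) = Pow(Rational(23648073, 5686), -1) = Rational(5686, 23648073)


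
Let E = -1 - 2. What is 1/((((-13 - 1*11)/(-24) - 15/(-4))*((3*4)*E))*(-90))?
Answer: 1/15390 ≈ 6.4977e-5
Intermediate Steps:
E = -3
1/((((-13 - 1*11)/(-24) - 15/(-4))*((3*4)*E))*(-90)) = 1/((((-13 - 1*11)/(-24) - 15/(-4))*((3*4)*(-3)))*(-90)) = 1/((((-13 - 11)*(-1/24) - 15*(-¼))*(12*(-3)))*(-90)) = 1/(((-24*(-1/24) + 15/4)*(-36))*(-90)) = 1/(((1 + 15/4)*(-36))*(-90)) = 1/(((19/4)*(-36))*(-90)) = 1/(-171*(-90)) = 1/15390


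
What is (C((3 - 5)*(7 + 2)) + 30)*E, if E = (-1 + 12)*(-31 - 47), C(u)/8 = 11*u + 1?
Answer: 1326468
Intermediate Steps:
C(u) = 8 + 88*u (C(u) = 8*(11*u + 1) = 8*(1 + 11*u) = 8 + 88*u)
E = -858 (E = 11*(-78) = -858)
(C((3 - 5)*(7 + 2)) + 30)*E = ((8 + 88*((3 - 5)*(7 + 2))) + 30)*(-858) = ((8 + 88*(-2*9)) + 30)*(-858) = ((8 + 88*(-18)) + 30)*(-858) = ((8 - 1584) + 30)*(-858) = (-1576 + 30)*(-858) = -1546*(-858) = 1326468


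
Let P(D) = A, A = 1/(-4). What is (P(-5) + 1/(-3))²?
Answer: 49/144 ≈ 0.34028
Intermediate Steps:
A = -¼ ≈ -0.25000
P(D) = -¼
(P(-5) + 1/(-3))² = (-¼ + 1/(-3))² = (-¼ - ⅓)² = (-7/12)² = 49/144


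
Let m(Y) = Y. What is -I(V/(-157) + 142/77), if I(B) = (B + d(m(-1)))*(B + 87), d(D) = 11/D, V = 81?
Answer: 124849311600/146143921 ≈ 854.29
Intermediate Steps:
I(B) = (-11 + B)*(87 + B) (I(B) = (B + 11/(-1))*(B + 87) = (B + 11*(-1))*(87 + B) = (B - 11)*(87 + B) = (-11 + B)*(87 + B))
-I(V/(-157) + 142/77) = -(-957 + (81/(-157) + 142/77)**2 + 76*(81/(-157) + 142/77)) = -(-957 + (81*(-1/157) + 142*(1/77))**2 + 76*(81*(-1/157) + 142*(1/77))) = -(-957 + (-81/157 + 142/77)**2 + 76*(-81/157 + 142/77)) = -(-957 + (16057/12089)**2 + 76*(16057/12089)) = -(-957 + 257827249/146143921 + 1220332/12089) = -1*(-124849311600/146143921) = 124849311600/146143921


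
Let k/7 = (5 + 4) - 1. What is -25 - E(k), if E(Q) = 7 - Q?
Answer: 24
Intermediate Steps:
k = 56 (k = 7*((5 + 4) - 1) = 7*(9 - 1) = 7*8 = 56)
-25 - E(k) = -25 - (7 - 1*56) = -25 - (7 - 56) = -25 - 1*(-49) = -25 + 49 = 24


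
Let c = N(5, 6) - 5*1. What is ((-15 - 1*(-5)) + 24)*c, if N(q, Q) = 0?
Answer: -70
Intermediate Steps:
c = -5 (c = 0 - 5*1 = 0 - 5 = -5)
((-15 - 1*(-5)) + 24)*c = ((-15 - 1*(-5)) + 24)*(-5) = ((-15 + 5) + 24)*(-5) = (-10 + 24)*(-5) = 14*(-5) = -70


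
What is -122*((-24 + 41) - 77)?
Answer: 7320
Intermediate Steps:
-122*((-24 + 41) - 77) = -122*(17 - 77) = -122*(-60) = 7320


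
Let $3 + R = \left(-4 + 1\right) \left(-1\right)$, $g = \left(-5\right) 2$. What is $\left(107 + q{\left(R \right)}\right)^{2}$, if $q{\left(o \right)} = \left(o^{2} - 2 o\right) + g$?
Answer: $9409$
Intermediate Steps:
$g = -10$
$R = 0$ ($R = -3 + \left(-4 + 1\right) \left(-1\right) = -3 - -3 = -3 + 3 = 0$)
$q{\left(o \right)} = -10 + o^{2} - 2 o$ ($q{\left(o \right)} = \left(o^{2} - 2 o\right) - 10 = -10 + o^{2} - 2 o$)
$\left(107 + q{\left(R \right)}\right)^{2} = \left(107 - \left(10 - 0^{2}\right)\right)^{2} = \left(107 + \left(-10 + 0 + 0\right)\right)^{2} = \left(107 - 10\right)^{2} = 97^{2} = 9409$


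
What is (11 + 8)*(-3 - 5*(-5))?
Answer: 418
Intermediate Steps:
(11 + 8)*(-3 - 5*(-5)) = 19*(-3 + 25) = 19*22 = 418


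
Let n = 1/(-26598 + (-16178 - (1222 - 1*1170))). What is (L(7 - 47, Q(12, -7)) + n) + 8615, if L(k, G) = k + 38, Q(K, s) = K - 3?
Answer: 368877563/42828 ≈ 8613.0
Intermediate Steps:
Q(K, s) = -3 + K
L(k, G) = 38 + k
n = -1/42828 (n = 1/(-26598 + (-16178 - (1222 - 1170))) = 1/(-26598 + (-16178 - 1*52)) = 1/(-26598 + (-16178 - 52)) = 1/(-26598 - 16230) = 1/(-42828) = -1/42828 ≈ -2.3349e-5)
(L(7 - 47, Q(12, -7)) + n) + 8615 = ((38 + (7 - 47)) - 1/42828) + 8615 = ((38 - 40) - 1/42828) + 8615 = (-2 - 1/42828) + 8615 = -85657/42828 + 8615 = 368877563/42828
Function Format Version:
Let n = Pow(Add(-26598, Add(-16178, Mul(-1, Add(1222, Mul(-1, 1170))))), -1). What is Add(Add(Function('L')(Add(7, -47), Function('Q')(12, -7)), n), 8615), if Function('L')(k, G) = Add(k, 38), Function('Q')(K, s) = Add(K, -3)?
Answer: Rational(368877563, 42828) ≈ 8613.0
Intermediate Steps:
Function('Q')(K, s) = Add(-3, K)
Function('L')(k, G) = Add(38, k)
n = Rational(-1, 42828) (n = Pow(Add(-26598, Add(-16178, Mul(-1, Add(1222, -1170)))), -1) = Pow(Add(-26598, Add(-16178, Mul(-1, 52))), -1) = Pow(Add(-26598, Add(-16178, -52)), -1) = Pow(Add(-26598, -16230), -1) = Pow(-42828, -1) = Rational(-1, 42828) ≈ -2.3349e-5)
Add(Add(Function('L')(Add(7, -47), Function('Q')(12, -7)), n), 8615) = Add(Add(Add(38, Add(7, -47)), Rational(-1, 42828)), 8615) = Add(Add(Add(38, -40), Rational(-1, 42828)), 8615) = Add(Add(-2, Rational(-1, 42828)), 8615) = Add(Rational(-85657, 42828), 8615) = Rational(368877563, 42828)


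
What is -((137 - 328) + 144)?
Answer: 47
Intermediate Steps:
-((137 - 328) + 144) = -(-191 + 144) = -1*(-47) = 47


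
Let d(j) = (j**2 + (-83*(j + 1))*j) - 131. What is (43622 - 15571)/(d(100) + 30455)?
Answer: -28051/797976 ≈ -0.035153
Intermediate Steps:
d(j) = -131 + j**2 + j*(-83 - 83*j) (d(j) = (j**2 + (-83*(1 + j))*j) - 131 = (j**2 + (-83 - 83*j)*j) - 131 = (j**2 + j*(-83 - 83*j)) - 131 = -131 + j**2 + j*(-83 - 83*j))
(43622 - 15571)/(d(100) + 30455) = (43622 - 15571)/((-131 - 83*100 - 82*100**2) + 30455) = 28051/((-131 - 8300 - 82*10000) + 30455) = 28051/((-131 - 8300 - 820000) + 30455) = 28051/(-828431 + 30455) = 28051/(-797976) = 28051*(-1/797976) = -28051/797976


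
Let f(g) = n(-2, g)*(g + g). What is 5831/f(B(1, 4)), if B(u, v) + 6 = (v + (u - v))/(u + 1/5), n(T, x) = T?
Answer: 17493/62 ≈ 282.15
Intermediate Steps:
B(u, v) = -6 + u/(⅕ + u) (B(u, v) = -6 + (v + (u - v))/(u + 1/5) = -6 + u/(u + ⅕) = -6 + u/(⅕ + u))
f(g) = -4*g (f(g) = -2*(g + g) = -4*g)
5831/f(B(1, 4)) = 5831/((-4*(-6 - 25*1)/(1 + 5*1))) = 5831/((-4*(-6 - 25)/(1 + 5))) = 5831/((-4*(-31)/6)) = 5831/((-2*(-31)/3)) = 5831/((-4*(-31/6))) = 5831/(62/3) = 5831*(3/62) = 17493/62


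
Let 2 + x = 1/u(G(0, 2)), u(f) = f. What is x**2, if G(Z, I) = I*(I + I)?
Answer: 225/64 ≈ 3.5156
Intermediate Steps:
G(Z, I) = 2*I**2 (G(Z, I) = I*(2*I) = 2*I**2)
x = -15/8 (x = -2 + 1/(2*2**2) = -2 + 1/(2*4) = -2 + 1/8 = -15/8 ≈ -1.8750)
x**2 = (-15/8)**2 = 225/64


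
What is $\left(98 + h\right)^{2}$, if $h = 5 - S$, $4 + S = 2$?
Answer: $11025$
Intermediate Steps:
$S = -2$ ($S = -4 + 2 = -2$)
$h = 7$ ($h = 5 - -2 = 5 + 2 = 7$)
$\left(98 + h\right)^{2} = \left(98 + 7\right)^{2} = 105^{2} = 11025$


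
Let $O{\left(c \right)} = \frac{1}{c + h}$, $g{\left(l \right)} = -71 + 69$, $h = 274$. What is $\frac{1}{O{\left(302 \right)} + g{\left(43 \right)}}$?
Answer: $- \frac{576}{1151} \approx -0.50043$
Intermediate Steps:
$g{\left(l \right)} = -2$
$O{\left(c \right)} = \frac{1}{274 + c}$ ($O{\left(c \right)} = \frac{1}{c + 274} = \frac{1}{274 + c}$)
$\frac{1}{O{\left(302 \right)} + g{\left(43 \right)}} = \frac{1}{\frac{1}{274 + 302} - 2} = \frac{1}{\frac{1}{576} - 2} = \frac{1}{- \frac{1151}{576}} = - \frac{576}{1151}$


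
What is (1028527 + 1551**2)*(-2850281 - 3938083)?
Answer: -23312110886592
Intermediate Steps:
(1028527 + 1551**2)*(-2850281 - 3938083) = (1028527 + 2405601)*(-6788364) = 3434128*(-6788364) = -23312110886592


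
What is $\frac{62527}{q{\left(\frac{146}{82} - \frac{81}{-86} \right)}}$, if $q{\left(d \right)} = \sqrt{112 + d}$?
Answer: $\frac{62527 \sqrt{1426305786}}{404511} \approx 5837.7$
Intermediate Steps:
$\frac{62527}{q{\left(\frac{146}{82} - \frac{81}{-86} \right)}} = \frac{62527}{\sqrt{112 + \left(\frac{146}{82} - \frac{81}{-86}\right)}} = \frac{62527}{\sqrt{112 + \left(146 \cdot \frac{1}{82} - - \frac{81}{86}\right)}} = \frac{62527}{\sqrt{112 + \left(\frac{73}{41} + \frac{81}{86}\right)}} = \frac{62527}{\sqrt{112 + \frac{9599}{3526}}} = \frac{62527}{\sqrt{\frac{404511}{3526}}} = \frac{62527}{\frac{1}{3526} \sqrt{1426305786}} = 62527 \frac{\sqrt{1426305786}}{404511} = \frac{62527 \sqrt{1426305786}}{404511}$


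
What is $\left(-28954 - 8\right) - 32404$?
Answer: $-61366$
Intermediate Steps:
$\left(-28954 - 8\right) - 32404 = -28962 - 32404 = -61366$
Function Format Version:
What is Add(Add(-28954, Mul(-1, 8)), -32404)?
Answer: -61366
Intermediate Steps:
Add(Add(-28954, Mul(-1, 8)), -32404) = Add(Add(-28954, -8), -32404) = Add(-28962, -32404) = -61366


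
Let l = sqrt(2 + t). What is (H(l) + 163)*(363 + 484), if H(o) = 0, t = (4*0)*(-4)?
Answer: 138061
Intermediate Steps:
t = 0 (t = 0*(-4) = 0)
l = sqrt(2) (l = sqrt(2 + 0) = sqrt(2) ≈ 1.4142)
(H(l) + 163)*(363 + 484) = (0 + 163)*(363 + 484) = 163*847 = 138061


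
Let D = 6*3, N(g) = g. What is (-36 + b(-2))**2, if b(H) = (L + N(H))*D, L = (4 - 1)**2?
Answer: 8100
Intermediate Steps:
L = 9 (L = 3**2 = 9)
D = 18
b(H) = 162 + 18*H (b(H) = (9 + H)*18 = 162 + 18*H)
(-36 + b(-2))**2 = (-36 + (162 + 18*(-2)))**2 = (-36 + (162 - 36))**2 = (-36 + 126)**2 = 90**2 = 8100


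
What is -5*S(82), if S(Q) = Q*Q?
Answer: -33620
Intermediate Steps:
S(Q) = Q²
-5*S(82) = -5*82² = -5*6724 = -1*33620 = -33620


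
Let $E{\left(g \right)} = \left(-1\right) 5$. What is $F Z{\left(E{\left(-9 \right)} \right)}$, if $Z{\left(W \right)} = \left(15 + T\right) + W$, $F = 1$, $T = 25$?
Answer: $35$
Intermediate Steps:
$E{\left(g \right)} = -5$
$Z{\left(W \right)} = 40 + W$ ($Z{\left(W \right)} = \left(15 + 25\right) + W = 40 + W$)
$F Z{\left(E{\left(-9 \right)} \right)} = 1 \left(40 - 5\right) = 1 \cdot 35 = 35$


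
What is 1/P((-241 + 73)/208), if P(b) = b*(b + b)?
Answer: 338/441 ≈ 0.76644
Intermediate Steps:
P(b) = 2*b² (P(b) = b*(2*b) = 2*b²)
1/P((-241 + 73)/208) = 1/(2*((-241 + 73)/208)²) = 1/(2*(-168*1/208)²) = 1/(2*(-21/26)²) = 1/(2*(441/676)) = 1/(441/338) = 338/441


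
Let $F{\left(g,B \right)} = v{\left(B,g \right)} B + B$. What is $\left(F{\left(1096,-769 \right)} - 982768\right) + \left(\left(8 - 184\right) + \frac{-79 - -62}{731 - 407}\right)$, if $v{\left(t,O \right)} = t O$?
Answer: $\frac{209675933515}{324} \approx 6.4715 \cdot 10^{8}$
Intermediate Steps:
$v{\left(t,O \right)} = O t$
$F{\left(g,B \right)} = B + g B^{2}$ ($F{\left(g,B \right)} = g B B + B = B g B + B = g B^{2} + B = B + g B^{2}$)
$\left(F{\left(1096,-769 \right)} - 982768\right) + \left(\left(8 - 184\right) + \frac{-79 - -62}{731 - 407}\right) = \left(- 769 \left(1 - 842824\right) - 982768\right) + \left(\left(8 - 184\right) + \frac{-79 - -62}{731 - 407}\right) = \left(- 769 \left(1 - 842824\right) - 982768\right) - \left(176 - \frac{-79 + 62}{324}\right) = \left(\left(-769\right) \left(-842823\right) - 982768\right) + \left(-176 + \frac{1}{324} \left(-17\right)\right) = \left(648130887 - 982768\right) - \frac{57041}{324} = 647148119 - \frac{57041}{324} = \frac{209675933515}{324}$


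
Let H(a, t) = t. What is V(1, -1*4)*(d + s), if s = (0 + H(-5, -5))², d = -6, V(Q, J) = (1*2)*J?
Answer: -152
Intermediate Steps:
V(Q, J) = 2*J
s = 25 (s = (0 - 5)² = (-5)² = 25)
V(1, -1*4)*(d + s) = (2*(-1*4))*(-6 + 25) = (2*(-4))*19 = -8*19 = -152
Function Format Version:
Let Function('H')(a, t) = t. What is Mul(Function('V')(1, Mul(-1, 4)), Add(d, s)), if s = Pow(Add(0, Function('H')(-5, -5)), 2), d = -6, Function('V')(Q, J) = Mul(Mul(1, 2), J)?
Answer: -152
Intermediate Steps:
Function('V')(Q, J) = Mul(2, J)
s = 25 (s = Pow(Add(0, -5), 2) = Pow(-5, 2) = 25)
Mul(Function('V')(1, Mul(-1, 4)), Add(d, s)) = Mul(Mul(2, Mul(-1, 4)), Add(-6, 25)) = Mul(Mul(2, -4), 19) = Mul(-8, 19) = -152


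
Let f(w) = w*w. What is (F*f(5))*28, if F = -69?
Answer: -48300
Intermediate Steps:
f(w) = w²
(F*f(5))*28 = -69*5²*28 = -69*25*28 = -1725*28 = -48300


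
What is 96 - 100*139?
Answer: -13804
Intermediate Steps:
96 - 100*139 = 96 - 13900 = -13804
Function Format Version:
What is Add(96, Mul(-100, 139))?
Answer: -13804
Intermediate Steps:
Add(96, Mul(-100, 139)) = Add(96, -13900) = -13804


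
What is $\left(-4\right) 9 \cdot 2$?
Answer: $-72$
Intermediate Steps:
$\left(-4\right) 9 \cdot 2 = \left(-36\right) 2 = -72$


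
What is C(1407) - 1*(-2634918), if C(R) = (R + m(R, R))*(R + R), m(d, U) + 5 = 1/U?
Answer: 6580148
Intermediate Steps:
m(d, U) = -5 + 1/U
C(R) = 2*R*(-5 + R + 1/R) (C(R) = (R + (-5 + 1/R))*(R + R) = (-5 + R + 1/R)*(2*R) = 2*R*(-5 + R + 1/R))
C(1407) - 1*(-2634918) = (2 + 2*1407*(-5 + 1407)) - 1*(-2634918) = (2 + 2*1407*1402) + 2634918 = (2 + 3945228) + 2634918 = 3945230 + 2634918 = 6580148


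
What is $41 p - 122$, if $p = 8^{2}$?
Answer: $2502$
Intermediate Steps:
$p = 64$
$41 p - 122 = 41 \cdot 64 - 122 = 2624 - 122 = 2502$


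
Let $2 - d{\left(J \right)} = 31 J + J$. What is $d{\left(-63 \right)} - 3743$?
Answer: $-1725$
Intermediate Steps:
$d{\left(J \right)} = 2 - 32 J$ ($d{\left(J \right)} = 2 - \left(31 J + J\right) = 2 - 32 J$)
$d{\left(-63 \right)} - 3743 = \left(2 - -2016\right) - 3743 = \left(2 + 2016\right) - 3743 = 2018 - 3743 = -1725$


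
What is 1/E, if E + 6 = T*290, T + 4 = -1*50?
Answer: -1/15666 ≈ -6.3833e-5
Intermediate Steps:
T = -54 (T = -4 - 1*50 = -4 - 50 = -54)
E = -15666 (E = -6 - 54*290 = -6 - 15660 = -15666)
1/E = 1/(-15666) = -1/15666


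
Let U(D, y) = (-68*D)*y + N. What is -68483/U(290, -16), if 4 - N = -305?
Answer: -68483/315829 ≈ -0.21684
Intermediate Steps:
N = 309 (N = 4 - 1*(-305) = 4 + 305 = 309)
U(D, y) = 309 - 68*D*y (U(D, y) = (-68*D)*y + 309 = -68*D*y + 309 = 309 - 68*D*y)
-68483/U(290, -16) = -68483/(309 - 68*290*(-16)) = -68483/(309 + 315520) = -68483/315829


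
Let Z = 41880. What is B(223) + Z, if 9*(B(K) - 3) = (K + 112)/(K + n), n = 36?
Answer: 97629608/2331 ≈ 41883.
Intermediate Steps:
B(K) = 3 + (112 + K)/(9*(36 + K)) (B(K) = 3 + ((K + 112)/(K + 36))/9 = 3 + ((112 + K)/(36 + K))/9 = 3 + (112 + K)/(9*(36 + K)))
B(223) + Z = 4*(271 + 7*223)/(9*(36 + 223)) + 41880 = (4/9)*(271 + 1561)/259 + 41880 = (4/9)*(1/259)*1832 + 41880 = 7328/2331 + 41880 = 97629608/2331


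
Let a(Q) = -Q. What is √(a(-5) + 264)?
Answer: √269 ≈ 16.401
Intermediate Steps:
√(a(-5) + 264) = √(-1*(-5) + 264) = √(5 + 264) = √269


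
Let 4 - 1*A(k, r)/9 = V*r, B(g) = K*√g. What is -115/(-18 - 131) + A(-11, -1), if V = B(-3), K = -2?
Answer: 5479/149 - 18*I*√3 ≈ 36.772 - 31.177*I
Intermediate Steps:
B(g) = -2*√g
V = -2*I*√3 ≈ -3.4641*I
A(k, r) = 36 + 18*I*r*√3 (A(k, r) = 36 - 9*(-2*I*√3)*r = 36 - (-18)*I*r*√3 = 36 + 18*I*r*√3)
-115/(-18 - 131) + A(-11, -1) = -115/(-18 - 131) + (36 + 18*I*(-1)*√3) = -115/(-149) + (36 - 18*I*√3) = -1/149*(-115) + (36 - 18*I*√3) = 115/149 + (36 - 18*I*√3) = 5479/149 - 18*I*√3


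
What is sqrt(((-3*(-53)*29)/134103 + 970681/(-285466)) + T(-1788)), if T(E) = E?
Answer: I*sqrt(291694051669196221395702)/12760615666 ≈ 42.325*I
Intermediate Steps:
sqrt(((-3*(-53)*29)/134103 + 970681/(-285466)) + T(-1788)) = sqrt(((-3*(-53)*29)/134103 + 970681/(-285466)) - 1788) = sqrt(((159*29)*(1/134103) + 970681*(-1/285466)) - 1788) = sqrt((4611*(1/134103) - 970681/285466) - 1788) = sqrt((1537/44701 - 970681/285466) - 1788) = sqrt(-42951650139/12760615666 - 1788) = sqrt(-22858932460947/12760615666) = I*sqrt(291694051669196221395702)/12760615666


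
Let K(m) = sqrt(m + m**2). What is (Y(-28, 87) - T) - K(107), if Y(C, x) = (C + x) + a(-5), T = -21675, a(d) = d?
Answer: 21729 - 6*sqrt(321) ≈ 21622.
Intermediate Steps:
Y(C, x) = -5 + C + x (Y(C, x) = (C + x) - 5 = -5 + C + x)
(Y(-28, 87) - T) - K(107) = ((-5 - 28 + 87) - 1*(-21675)) - sqrt(107*(1 + 107)) = (54 + 21675) - sqrt(107*108) = 21729 - sqrt(11556) = 21729 - 6*sqrt(321)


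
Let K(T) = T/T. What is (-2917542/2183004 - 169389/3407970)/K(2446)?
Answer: -143231562143/103327946415 ≈ -1.3862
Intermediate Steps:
K(T) = 1
(-2917542/2183004 - 169389/3407970)/K(2446) = (-2917542/2183004 - 169389/3407970)/1 = (-2917542*1/2183004 - 169389*1/3407970)*1 = (-486257/363834 - 56463/1135990)*1 = -143231562143/103327946415*1 = -143231562143/103327946415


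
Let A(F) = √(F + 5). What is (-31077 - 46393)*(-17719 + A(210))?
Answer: 1372690930 - 77470*√215 ≈ 1.3716e+9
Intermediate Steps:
A(F) = √(5 + F)
(-31077 - 46393)*(-17719 + A(210)) = (-31077 - 46393)*(-17719 + √(5 + 210)) = -77470*(-17719 + √215) = 1372690930 - 77470*√215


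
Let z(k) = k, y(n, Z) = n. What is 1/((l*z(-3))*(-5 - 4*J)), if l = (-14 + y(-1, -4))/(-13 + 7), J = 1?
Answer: 2/135 ≈ 0.014815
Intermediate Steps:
l = 5/2 (l = (-14 - 1)/(-13 + 7) = -15/(-6) = -15*(-⅙) = 5/2 ≈ 2.5000)
1/((l*z(-3))*(-5 - 4*J)) = 1/(((5/2)*(-3))*(-5 - 4*1)) = 1/(-15*(-5 - 4)/2) = 1/(-15/2*(-9)) = 1/(135/2) = 2/135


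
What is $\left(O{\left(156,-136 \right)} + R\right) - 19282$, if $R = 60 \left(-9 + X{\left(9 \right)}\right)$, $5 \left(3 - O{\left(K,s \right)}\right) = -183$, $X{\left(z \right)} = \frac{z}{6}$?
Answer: $- \frac{98462}{5} \approx -19692.0$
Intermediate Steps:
$X{\left(z \right)} = \frac{z}{6}$ ($X{\left(z \right)} = z \frac{1}{6} = \frac{z}{6}$)
$O{\left(K,s \right)} = \frac{198}{5}$ ($O{\left(K,s \right)} = 3 - - \frac{183}{5} = 3 + \frac{183}{5} = \frac{198}{5}$)
$R = -450$ ($R = 60 \left(-9 + \frac{1}{6} \cdot 9\right) = 60 \left(-9 + \frac{3}{2}\right) = 60 \left(- \frac{15}{2}\right) = -450$)
$\left(O{\left(156,-136 \right)} + R\right) - 19282 = \left(\frac{198}{5} - 450\right) - 19282 = - \frac{2052}{5} - 19282 = - \frac{98462}{5}$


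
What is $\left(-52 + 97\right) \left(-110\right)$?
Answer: $-4950$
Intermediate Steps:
$\left(-52 + 97\right) \left(-110\right) = 45 \left(-110\right) = -4950$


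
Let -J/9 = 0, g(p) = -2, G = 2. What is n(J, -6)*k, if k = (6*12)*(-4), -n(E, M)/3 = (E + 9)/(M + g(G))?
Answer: -972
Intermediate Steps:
J = 0 (J = -9*0 = 0)
n(E, M) = -3*(9 + E)/(-2 + M) (n(E, M) = -3*(E + 9)/(M - 2) = -3*(9 + E)/(-2 + M))
k = -288 (k = 72*(-4) = -288)
n(J, -6)*k = (3*(-9 - 1*0)/(-2 - 6))*(-288) = (3*(-9 + 0)/(-8))*(-288) = (3*(-1/8)*(-9))*(-288) = (27/8)*(-288) = -972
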